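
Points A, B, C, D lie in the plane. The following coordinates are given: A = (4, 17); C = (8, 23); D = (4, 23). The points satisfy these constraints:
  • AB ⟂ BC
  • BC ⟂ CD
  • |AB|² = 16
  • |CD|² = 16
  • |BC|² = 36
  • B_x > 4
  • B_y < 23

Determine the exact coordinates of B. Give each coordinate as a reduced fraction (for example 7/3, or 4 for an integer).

1. B_x = 8  [[BC ⟂ CD ⇒ 4x-32=0] ∩ [|B−(4, 17)|²=16]]
2. B_y = 17  [[BC ⟂ CD ⇒ 4x-32=0] ∩ [|B−(4, 17)|²=16]]
   so B = (8, 17)

B = (8, 17)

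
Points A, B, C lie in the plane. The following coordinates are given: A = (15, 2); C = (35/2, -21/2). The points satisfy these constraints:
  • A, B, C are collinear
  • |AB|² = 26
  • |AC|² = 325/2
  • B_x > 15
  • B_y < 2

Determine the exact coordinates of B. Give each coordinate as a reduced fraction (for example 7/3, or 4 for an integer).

1. B_x = 16  [[A, B, C are collinear ⇒ -25/2x-5/2y+385/2=0] ∩ [|B−(15, 2)|²=26]]
2. B_y = -3  [[A, B, C are collinear ⇒ -25/2x-5/2y+385/2=0] ∩ [|B−(15, 2)|²=26]]
   so B = (16, -3)

B = (16, -3)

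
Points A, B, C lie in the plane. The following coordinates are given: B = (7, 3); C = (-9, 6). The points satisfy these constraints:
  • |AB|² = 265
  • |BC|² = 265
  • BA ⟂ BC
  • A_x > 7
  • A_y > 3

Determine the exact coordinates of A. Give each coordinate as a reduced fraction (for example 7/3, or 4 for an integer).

1. A_x = 10  [[BA ⟂ BC ⇒ -16x+3y+103=0] ∩ [|A−(7, 3)|²=265]]
2. A_y = 19  [[BA ⟂ BC ⇒ -16x+3y+103=0] ∩ [|A−(7, 3)|²=265]]
   so A = (10, 19)

A = (10, 19)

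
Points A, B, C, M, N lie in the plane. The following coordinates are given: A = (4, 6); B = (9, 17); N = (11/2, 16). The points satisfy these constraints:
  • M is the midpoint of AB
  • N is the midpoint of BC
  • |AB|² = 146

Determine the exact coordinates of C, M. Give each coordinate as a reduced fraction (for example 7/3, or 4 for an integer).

C = (2, 15)
M = (13/2, 23/2)

1. M_x = 13/2  [2·M = A+B = (4, 6)+(9, 17)]
2. M_y = 23/2  [2·M = A+B = (4, 6)+(9, 17)]
   so M = (13/2, 23/2)
3. C_x = 2  [C = 2·N−B = 2·(11/2, 16)−(9, 17)]
4. C_y = 15  [C = 2·N−B = 2·(11/2, 16)−(9, 17)]
   so C = (2, 15)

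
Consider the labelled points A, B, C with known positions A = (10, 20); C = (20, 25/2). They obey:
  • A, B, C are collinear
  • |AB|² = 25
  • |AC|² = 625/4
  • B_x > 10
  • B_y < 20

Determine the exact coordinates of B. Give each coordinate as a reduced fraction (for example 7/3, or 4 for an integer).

B = (14, 17)

1. B_x = 14  [[A, B, C are collinear ⇒ -15/2x-10y+275=0] ∩ [|B−(10, 20)|²=25]]
2. B_y = 17  [[A, B, C are collinear ⇒ -15/2x-10y+275=0] ∩ [|B−(10, 20)|²=25]]
   so B = (14, 17)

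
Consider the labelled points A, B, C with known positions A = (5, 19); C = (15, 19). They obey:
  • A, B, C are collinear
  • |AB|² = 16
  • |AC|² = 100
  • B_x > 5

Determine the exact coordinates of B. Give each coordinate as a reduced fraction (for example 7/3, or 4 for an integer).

1. B_x = 9  [[A, B, C are collinear ⇒ -10y+190=0] ∩ [|B−(5, 19)|²=16]]
2. B_y = 19  [[A, B, C are collinear ⇒ -10y+190=0] ∩ [|B−(5, 19)|²=16]]
   so B = (9, 19)

B = (9, 19)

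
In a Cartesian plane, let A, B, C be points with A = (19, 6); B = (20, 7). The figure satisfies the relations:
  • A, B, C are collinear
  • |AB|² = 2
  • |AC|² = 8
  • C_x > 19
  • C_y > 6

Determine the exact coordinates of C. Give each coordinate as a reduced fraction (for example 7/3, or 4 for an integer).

1. C_x = 21  [[A, B, C are collinear ⇒ -1x+1y+13=0] ∩ [|C−(19, 6)|²=8]]
2. C_y = 8  [[A, B, C are collinear ⇒ -1x+1y+13=0] ∩ [|C−(19, 6)|²=8]]
   so C = (21, 8)

C = (21, 8)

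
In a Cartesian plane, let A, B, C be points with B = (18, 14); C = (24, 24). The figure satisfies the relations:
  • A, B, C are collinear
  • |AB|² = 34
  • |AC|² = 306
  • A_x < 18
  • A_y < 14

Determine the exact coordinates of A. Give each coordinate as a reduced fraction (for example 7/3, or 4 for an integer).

A = (15, 9)

1. A_x = 15  [[A, B, C are collinear ⇒ -10x+6y+96=0] ∩ [|A−(18, 14)|²=34]]
2. A_y = 9  [[A, B, C are collinear ⇒ -10x+6y+96=0] ∩ [|A−(18, 14)|²=34]]
   so A = (15, 9)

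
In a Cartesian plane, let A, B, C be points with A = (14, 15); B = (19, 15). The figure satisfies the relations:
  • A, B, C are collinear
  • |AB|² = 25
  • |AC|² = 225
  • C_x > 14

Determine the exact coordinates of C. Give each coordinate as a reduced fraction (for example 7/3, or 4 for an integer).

C = (29, 15)

1. C_x = 29  [[A, B, C are collinear ⇒ 5y-75=0] ∩ [|C−(14, 15)|²=225]]
2. C_y = 15  [[A, B, C are collinear ⇒ 5y-75=0] ∩ [|C−(14, 15)|²=225]]
   so C = (29, 15)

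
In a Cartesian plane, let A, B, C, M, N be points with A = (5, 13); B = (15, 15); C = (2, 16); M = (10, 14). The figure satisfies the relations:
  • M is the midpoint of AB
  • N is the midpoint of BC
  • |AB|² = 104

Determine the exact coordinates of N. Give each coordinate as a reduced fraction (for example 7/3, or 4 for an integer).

N = (17/2, 31/2)

1. N_x = 17/2  [2·N = B+C = (15, 15)+(2, 16)]
2. N_y = 31/2  [2·N = B+C = (15, 15)+(2, 16)]
   so N = (17/2, 31/2)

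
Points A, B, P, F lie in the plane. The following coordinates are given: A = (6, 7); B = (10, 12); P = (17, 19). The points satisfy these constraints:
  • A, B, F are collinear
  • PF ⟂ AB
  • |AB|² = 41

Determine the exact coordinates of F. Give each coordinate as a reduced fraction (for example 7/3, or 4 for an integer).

F = (662/41, 807/41)

1. F_x = 662/41  [[A, B, F are collinear ⇒ -5x+4y+2=0] ∩ [PF ⟂ AB ⇒ 4x+5y-163=0]]
2. F_y = 807/41  [[A, B, F are collinear ⇒ -5x+4y+2=0] ∩ [PF ⟂ AB ⇒ 4x+5y-163=0]]
   so F = (662/41, 807/41)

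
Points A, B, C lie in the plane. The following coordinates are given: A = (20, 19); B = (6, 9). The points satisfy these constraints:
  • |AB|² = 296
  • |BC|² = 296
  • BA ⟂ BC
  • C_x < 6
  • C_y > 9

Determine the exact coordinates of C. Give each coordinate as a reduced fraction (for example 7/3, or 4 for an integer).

1. C_x = -4  [[BA ⟂ BC ⇒ 14x+10y-174=0] ∩ [|C−(6, 9)|²=296]]
2. C_y = 23  [[BA ⟂ BC ⇒ 14x+10y-174=0] ∩ [|C−(6, 9)|²=296]]
   so C = (-4, 23)

C = (-4, 23)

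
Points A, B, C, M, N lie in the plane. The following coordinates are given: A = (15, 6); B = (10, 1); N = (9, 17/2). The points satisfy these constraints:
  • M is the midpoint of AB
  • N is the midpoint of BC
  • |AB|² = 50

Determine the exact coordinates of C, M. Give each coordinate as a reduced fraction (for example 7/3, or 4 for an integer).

1. M_x = 25/2  [2·M = A+B = (15, 6)+(10, 1)]
2. M_y = 7/2  [2·M = A+B = (15, 6)+(10, 1)]
   so M = (25/2, 7/2)
3. C_x = 8  [C = 2·N−B = 2·(9, 17/2)−(10, 1)]
4. C_y = 16  [C = 2·N−B = 2·(9, 17/2)−(10, 1)]
   so C = (8, 16)

C = (8, 16)
M = (25/2, 7/2)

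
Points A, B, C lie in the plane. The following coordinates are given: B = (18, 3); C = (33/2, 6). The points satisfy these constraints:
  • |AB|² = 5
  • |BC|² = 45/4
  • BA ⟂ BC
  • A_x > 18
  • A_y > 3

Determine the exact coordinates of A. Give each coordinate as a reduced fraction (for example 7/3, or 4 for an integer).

1. A_x = 20  [[BA ⟂ BC ⇒ -3/2x+3y+18=0] ∩ [|A−(18, 3)|²=5]]
2. A_y = 4  [[BA ⟂ BC ⇒ -3/2x+3y+18=0] ∩ [|A−(18, 3)|²=5]]
   so A = (20, 4)

A = (20, 4)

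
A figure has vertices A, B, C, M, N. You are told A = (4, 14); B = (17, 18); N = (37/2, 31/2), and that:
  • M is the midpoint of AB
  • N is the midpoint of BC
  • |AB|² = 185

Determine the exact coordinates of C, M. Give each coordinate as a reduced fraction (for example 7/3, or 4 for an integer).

C = (20, 13)
M = (21/2, 16)

1. M_x = 21/2  [2·M = A+B = (4, 14)+(17, 18)]
2. M_y = 16  [2·M = A+B = (4, 14)+(17, 18)]
   so M = (21/2, 16)
3. C_x = 20  [C = 2·N−B = 2·(37/2, 31/2)−(17, 18)]
4. C_y = 13  [C = 2·N−B = 2·(37/2, 31/2)−(17, 18)]
   so C = (20, 13)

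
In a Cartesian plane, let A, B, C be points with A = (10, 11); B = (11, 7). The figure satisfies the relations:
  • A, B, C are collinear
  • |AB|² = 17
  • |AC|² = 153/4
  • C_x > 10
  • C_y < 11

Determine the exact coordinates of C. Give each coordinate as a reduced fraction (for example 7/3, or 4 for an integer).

1. C_x = 23/2  [[A, B, C are collinear ⇒ 4x+1y-51=0] ∩ [|C−(10, 11)|²=153/4]]
2. C_y = 5  [[A, B, C are collinear ⇒ 4x+1y-51=0] ∩ [|C−(10, 11)|²=153/4]]
   so C = (23/2, 5)

C = (23/2, 5)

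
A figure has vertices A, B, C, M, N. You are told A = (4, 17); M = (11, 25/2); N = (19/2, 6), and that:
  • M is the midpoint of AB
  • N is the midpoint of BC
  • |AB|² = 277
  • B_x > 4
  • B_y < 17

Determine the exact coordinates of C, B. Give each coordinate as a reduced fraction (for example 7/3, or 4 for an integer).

1. B_x = 18  [B = 2·M−A = 2·(11, 25/2)−(4, 17)]
2. B_y = 8  [B = 2·M−A = 2·(11, 25/2)−(4, 17)]
   so B = (18, 8)
3. C_x = 1  [C = 2·N−B = 2·(19/2, 6)−(18, 8)]
4. C_y = 4  [C = 2·N−B = 2·(19/2, 6)−(18, 8)]
   so C = (1, 4)

C = (1, 4)
B = (18, 8)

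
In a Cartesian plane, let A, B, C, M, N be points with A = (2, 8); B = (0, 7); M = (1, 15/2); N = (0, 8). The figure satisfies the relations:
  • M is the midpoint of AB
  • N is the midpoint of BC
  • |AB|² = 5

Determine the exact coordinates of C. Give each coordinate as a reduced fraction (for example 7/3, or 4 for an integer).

1. C_x = 0  [C = 2·N−B = 2·(0, 8)−(0, 7)]
2. C_y = 9  [C = 2·N−B = 2·(0, 8)−(0, 7)]
   so C = (0, 9)

C = (0, 9)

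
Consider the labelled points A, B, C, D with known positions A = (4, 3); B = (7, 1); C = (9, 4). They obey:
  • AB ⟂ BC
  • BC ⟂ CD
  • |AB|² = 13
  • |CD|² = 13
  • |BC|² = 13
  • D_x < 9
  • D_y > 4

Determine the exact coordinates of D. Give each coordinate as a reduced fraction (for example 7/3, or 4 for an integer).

D = (6, 6)

1. D_x = 6  [[BC ⟂ CD ⇒ 2x+3y-30=0] ∩ [|D−(9, 4)|²=13]]
2. D_y = 6  [[BC ⟂ CD ⇒ 2x+3y-30=0] ∩ [|D−(9, 4)|²=13]]
   so D = (6, 6)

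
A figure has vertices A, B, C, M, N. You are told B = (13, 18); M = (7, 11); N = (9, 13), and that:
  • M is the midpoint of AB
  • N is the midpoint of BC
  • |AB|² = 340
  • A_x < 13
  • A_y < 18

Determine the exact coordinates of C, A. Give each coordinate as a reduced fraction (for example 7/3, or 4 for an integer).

C = (5, 8)
A = (1, 4)

1. A_x = 1  [A = 2·M−B = 2·(7, 11)−(13, 18)]
2. A_y = 4  [A = 2·M−B = 2·(7, 11)−(13, 18)]
   so A = (1, 4)
3. C_x = 5  [C = 2·N−B = 2·(9, 13)−(13, 18)]
4. C_y = 8  [C = 2·N−B = 2·(9, 13)−(13, 18)]
   so C = (5, 8)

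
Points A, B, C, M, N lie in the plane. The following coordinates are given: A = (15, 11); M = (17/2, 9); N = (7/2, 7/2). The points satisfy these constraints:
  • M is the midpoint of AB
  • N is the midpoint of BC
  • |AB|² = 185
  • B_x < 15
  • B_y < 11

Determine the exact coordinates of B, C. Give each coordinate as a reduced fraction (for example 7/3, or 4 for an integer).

1. B_x = 2  [B = 2·M−A = 2·(17/2, 9)−(15, 11)]
2. B_y = 7  [B = 2·M−A = 2·(17/2, 9)−(15, 11)]
   so B = (2, 7)
3. C_x = 5  [C = 2·N−B = 2·(7/2, 7/2)−(2, 7)]
4. C_y = 0  [C = 2·N−B = 2·(7/2, 7/2)−(2, 7)]
   so C = (5, 0)

B = (2, 7)
C = (5, 0)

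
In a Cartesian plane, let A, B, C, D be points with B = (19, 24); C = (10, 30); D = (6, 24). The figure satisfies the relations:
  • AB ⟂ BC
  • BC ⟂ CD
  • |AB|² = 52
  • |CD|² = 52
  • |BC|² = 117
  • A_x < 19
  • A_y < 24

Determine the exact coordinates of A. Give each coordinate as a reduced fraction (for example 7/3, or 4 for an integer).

1. A_x = 15  [[AB ⟂ BC ⇒ 9x-6y-27=0] ∩ [|A−(19, 24)|²=52]]
2. A_y = 18  [[AB ⟂ BC ⇒ 9x-6y-27=0] ∩ [|A−(19, 24)|²=52]]
   so A = (15, 18)

A = (15, 18)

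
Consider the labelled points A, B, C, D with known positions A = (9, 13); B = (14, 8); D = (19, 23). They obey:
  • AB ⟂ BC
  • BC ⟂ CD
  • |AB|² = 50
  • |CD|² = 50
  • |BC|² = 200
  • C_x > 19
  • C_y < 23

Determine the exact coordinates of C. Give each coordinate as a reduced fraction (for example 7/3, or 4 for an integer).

1. C_x = 24  [[AB ⟂ BC ⇒ 5x-5y-30=0] ∩ [|C−(19, 23)|²=50]]
2. C_y = 18  [[AB ⟂ BC ⇒ 5x-5y-30=0] ∩ [|C−(19, 23)|²=50]]
   so C = (24, 18)

C = (24, 18)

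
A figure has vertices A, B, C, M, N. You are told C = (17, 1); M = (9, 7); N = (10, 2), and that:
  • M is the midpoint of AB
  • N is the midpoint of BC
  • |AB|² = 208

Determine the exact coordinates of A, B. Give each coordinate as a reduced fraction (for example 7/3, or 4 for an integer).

1. B_x = 3  [B = 2·N−C = 2·(10, 2)−(17, 1)]
2. B_y = 3  [B = 2·N−C = 2·(10, 2)−(17, 1)]
   so B = (3, 3)
3. A_x = 15  [A = 2·M−B = 2·(9, 7)−(3, 3)]
4. A_y = 11  [A = 2·M−B = 2·(9, 7)−(3, 3)]
   so A = (15, 11)

A = (15, 11)
B = (3, 3)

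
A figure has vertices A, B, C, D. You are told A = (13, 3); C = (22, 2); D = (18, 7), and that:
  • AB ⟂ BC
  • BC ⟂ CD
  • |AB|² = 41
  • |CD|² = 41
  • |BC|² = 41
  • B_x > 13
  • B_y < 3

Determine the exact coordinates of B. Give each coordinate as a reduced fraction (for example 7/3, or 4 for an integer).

B = (17, -2)

1. B_x = 17  [[BC ⟂ CD ⇒ 4x-5y-78=0] ∩ [|B−(13, 3)|²=41]]
2. B_y = -2  [[BC ⟂ CD ⇒ 4x-5y-78=0] ∩ [|B−(13, 3)|²=41]]
   so B = (17, -2)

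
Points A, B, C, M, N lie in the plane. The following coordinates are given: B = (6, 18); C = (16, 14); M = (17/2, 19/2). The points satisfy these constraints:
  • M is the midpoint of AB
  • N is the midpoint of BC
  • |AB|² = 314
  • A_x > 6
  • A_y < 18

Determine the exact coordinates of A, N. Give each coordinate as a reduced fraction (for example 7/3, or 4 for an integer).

1. A_x = 11  [A = 2·M−B = 2·(17/2, 19/2)−(6, 18)]
2. A_y = 1  [A = 2·M−B = 2·(17/2, 19/2)−(6, 18)]
   so A = (11, 1)
3. N_x = 11  [2·N = B+C = (6, 18)+(16, 14)]
4. N_y = 16  [2·N = B+C = (6, 18)+(16, 14)]
   so N = (11, 16)

A = (11, 1)
N = (11, 16)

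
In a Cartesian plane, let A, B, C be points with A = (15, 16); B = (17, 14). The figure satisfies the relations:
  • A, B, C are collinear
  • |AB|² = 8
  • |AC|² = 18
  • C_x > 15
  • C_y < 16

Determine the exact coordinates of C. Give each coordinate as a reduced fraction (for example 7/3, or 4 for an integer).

C = (18, 13)

1. C_x = 18  [[A, B, C are collinear ⇒ 2x+2y-62=0] ∩ [|C−(15, 16)|²=18]]
2. C_y = 13  [[A, B, C are collinear ⇒ 2x+2y-62=0] ∩ [|C−(15, 16)|²=18]]
   so C = (18, 13)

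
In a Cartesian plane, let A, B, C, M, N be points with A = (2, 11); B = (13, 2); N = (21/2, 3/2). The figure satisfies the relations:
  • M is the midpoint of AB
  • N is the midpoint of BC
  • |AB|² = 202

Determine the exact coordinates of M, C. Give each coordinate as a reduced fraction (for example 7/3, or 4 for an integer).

M = (15/2, 13/2)
C = (8, 1)

1. M_x = 15/2  [2·M = A+B = (2, 11)+(13, 2)]
2. M_y = 13/2  [2·M = A+B = (2, 11)+(13, 2)]
   so M = (15/2, 13/2)
3. C_x = 8  [C = 2·N−B = 2·(21/2, 3/2)−(13, 2)]
4. C_y = 1  [C = 2·N−B = 2·(21/2, 3/2)−(13, 2)]
   so C = (8, 1)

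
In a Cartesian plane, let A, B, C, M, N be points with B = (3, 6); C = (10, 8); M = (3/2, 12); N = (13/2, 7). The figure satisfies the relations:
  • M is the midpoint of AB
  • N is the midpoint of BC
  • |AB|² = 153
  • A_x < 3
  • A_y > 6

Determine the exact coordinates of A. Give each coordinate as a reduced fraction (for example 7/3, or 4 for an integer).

1. A_x = 0  [A = 2·M−B = 2·(3/2, 12)−(3, 6)]
2. A_y = 18  [A = 2·M−B = 2·(3/2, 12)−(3, 6)]
   so A = (0, 18)

A = (0, 18)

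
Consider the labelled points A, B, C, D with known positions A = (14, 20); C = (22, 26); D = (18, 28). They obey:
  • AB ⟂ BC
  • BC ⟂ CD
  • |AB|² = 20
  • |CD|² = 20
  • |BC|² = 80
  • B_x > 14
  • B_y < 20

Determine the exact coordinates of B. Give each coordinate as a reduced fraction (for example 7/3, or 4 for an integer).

1. B_x = 18  [[BC ⟂ CD ⇒ 4x-2y-36=0] ∩ [|B−(14, 20)|²=20]]
2. B_y = 18  [[BC ⟂ CD ⇒ 4x-2y-36=0] ∩ [|B−(14, 20)|²=20]]
   so B = (18, 18)

B = (18, 18)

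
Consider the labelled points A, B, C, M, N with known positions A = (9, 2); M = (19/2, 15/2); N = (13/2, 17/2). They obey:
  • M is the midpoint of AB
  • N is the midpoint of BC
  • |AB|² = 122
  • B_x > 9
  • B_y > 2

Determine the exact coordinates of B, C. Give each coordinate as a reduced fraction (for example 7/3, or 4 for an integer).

1. B_x = 10  [B = 2·M−A = 2·(19/2, 15/2)−(9, 2)]
2. B_y = 13  [B = 2·M−A = 2·(19/2, 15/2)−(9, 2)]
   so B = (10, 13)
3. C_x = 3  [C = 2·N−B = 2·(13/2, 17/2)−(10, 13)]
4. C_y = 4  [C = 2·N−B = 2·(13/2, 17/2)−(10, 13)]
   so C = (3, 4)

B = (10, 13)
C = (3, 4)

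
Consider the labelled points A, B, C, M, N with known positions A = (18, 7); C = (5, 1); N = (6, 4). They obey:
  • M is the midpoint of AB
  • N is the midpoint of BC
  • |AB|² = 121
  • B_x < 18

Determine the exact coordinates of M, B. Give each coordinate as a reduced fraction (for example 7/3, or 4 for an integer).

1. B_x = 7  [B = 2·N−C = 2·(6, 4)−(5, 1)]
2. B_y = 7  [B = 2·N−C = 2·(6, 4)−(5, 1)]
   so B = (7, 7)
3. M_x = 25/2  [2·M = A+B = (18, 7)+(7, 7)]
4. M_y = 7  [2·M = A+B = (18, 7)+(7, 7)]
   so M = (25/2, 7)

M = (25/2, 7)
B = (7, 7)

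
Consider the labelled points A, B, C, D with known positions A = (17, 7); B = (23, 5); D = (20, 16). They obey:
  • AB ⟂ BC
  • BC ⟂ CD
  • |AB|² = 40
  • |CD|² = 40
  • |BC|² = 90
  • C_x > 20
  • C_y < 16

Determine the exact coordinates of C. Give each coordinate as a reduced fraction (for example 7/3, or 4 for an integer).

1. C_x = 26  [[AB ⟂ BC ⇒ 6x-2y-128=0] ∩ [|C−(20, 16)|²=40]]
2. C_y = 14  [[AB ⟂ BC ⇒ 6x-2y-128=0] ∩ [|C−(20, 16)|²=40]]
   so C = (26, 14)

C = (26, 14)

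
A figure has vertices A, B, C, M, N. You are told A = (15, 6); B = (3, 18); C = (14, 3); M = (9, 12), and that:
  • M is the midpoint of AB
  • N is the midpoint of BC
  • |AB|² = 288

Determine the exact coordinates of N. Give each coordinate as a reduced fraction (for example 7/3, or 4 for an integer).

N = (17/2, 21/2)

1. N_x = 17/2  [2·N = B+C = (3, 18)+(14, 3)]
2. N_y = 21/2  [2·N = B+C = (3, 18)+(14, 3)]
   so N = (17/2, 21/2)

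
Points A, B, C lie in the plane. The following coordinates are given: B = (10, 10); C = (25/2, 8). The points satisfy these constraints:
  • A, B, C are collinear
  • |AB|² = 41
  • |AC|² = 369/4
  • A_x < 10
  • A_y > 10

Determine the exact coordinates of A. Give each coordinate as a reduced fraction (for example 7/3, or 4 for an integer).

A = (5, 14)

1. A_x = 5  [[A, B, C are collinear ⇒ 2x+5/2y-45=0] ∩ [|A−(10, 10)|²=41]]
2. A_y = 14  [[A, B, C are collinear ⇒ 2x+5/2y-45=0] ∩ [|A−(10, 10)|²=41]]
   so A = (5, 14)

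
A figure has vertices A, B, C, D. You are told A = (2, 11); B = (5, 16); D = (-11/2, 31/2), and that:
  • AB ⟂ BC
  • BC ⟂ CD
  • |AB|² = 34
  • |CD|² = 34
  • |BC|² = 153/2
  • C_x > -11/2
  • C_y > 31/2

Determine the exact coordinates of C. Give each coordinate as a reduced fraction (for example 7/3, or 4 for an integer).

C = (-5/2, 41/2)

1. C_x = -5/2  [[AB ⟂ BC ⇒ 3x+5y-95=0] ∩ [|C−(-11/2, 31/2)|²=34]]
2. C_y = 41/2  [[AB ⟂ BC ⇒ 3x+5y-95=0] ∩ [|C−(-11/2, 31/2)|²=34]]
   so C = (-5/2, 41/2)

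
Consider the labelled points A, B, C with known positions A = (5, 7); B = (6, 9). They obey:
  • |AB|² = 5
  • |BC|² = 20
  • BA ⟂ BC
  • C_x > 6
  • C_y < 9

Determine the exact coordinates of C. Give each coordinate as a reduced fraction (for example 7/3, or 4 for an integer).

1. C_x = 10  [[BA ⟂ BC ⇒ -1x-2y+24=0] ∩ [|C−(6, 9)|²=20]]
2. C_y = 7  [[BA ⟂ BC ⇒ -1x-2y+24=0] ∩ [|C−(6, 9)|²=20]]
   so C = (10, 7)

C = (10, 7)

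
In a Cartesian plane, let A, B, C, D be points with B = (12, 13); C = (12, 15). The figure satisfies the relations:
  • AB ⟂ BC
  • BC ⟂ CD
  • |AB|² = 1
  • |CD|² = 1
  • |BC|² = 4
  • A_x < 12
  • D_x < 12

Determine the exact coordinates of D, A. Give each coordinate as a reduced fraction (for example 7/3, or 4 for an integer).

D = (11, 15)
A = (11, 13)

1. D_x = 11  [[BC ⟂ CD ⇒ 2y-30=0] ∩ [|D−(12, 15)|²=1]]
2. D_y = 15  [[BC ⟂ CD ⇒ 2y-30=0] ∩ [|D−(12, 15)|²=1]]
   so D = (11, 15)
3. A_x = 11  [[AB ⟂ BC ⇒ -2y+26=0] ∩ [|A−(12, 13)|²=1]]
4. A_y = 13  [[AB ⟂ BC ⇒ -2y+26=0] ∩ [|A−(12, 13)|²=1]]
   so A = (11, 13)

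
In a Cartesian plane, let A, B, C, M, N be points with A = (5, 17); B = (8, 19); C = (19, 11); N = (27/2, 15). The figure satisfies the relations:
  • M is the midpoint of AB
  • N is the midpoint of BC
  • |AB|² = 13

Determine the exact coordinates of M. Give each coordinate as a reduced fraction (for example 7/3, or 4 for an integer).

M = (13/2, 18)

1. M_x = 13/2  [2·M = A+B = (5, 17)+(8, 19)]
2. M_y = 18  [2·M = A+B = (5, 17)+(8, 19)]
   so M = (13/2, 18)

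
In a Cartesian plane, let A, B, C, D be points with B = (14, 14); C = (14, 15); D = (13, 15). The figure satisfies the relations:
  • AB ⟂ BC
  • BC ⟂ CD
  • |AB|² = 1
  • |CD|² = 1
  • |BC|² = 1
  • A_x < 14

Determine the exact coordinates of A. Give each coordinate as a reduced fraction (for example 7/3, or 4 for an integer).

1. A_x = 13  [[AB ⟂ BC ⇒ -1y+14=0] ∩ [|A−(14, 14)|²=1]]
2. A_y = 14  [[AB ⟂ BC ⇒ -1y+14=0] ∩ [|A−(14, 14)|²=1]]
   so A = (13, 14)

A = (13, 14)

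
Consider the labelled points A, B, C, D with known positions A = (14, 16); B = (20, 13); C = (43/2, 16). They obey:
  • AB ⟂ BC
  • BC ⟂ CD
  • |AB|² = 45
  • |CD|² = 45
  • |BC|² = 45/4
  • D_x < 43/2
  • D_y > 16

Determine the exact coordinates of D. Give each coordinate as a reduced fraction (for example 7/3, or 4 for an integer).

D = (31/2, 19)

1. D_x = 31/2  [[BC ⟂ CD ⇒ 3/2x+3y-321/4=0] ∩ [|D−(43/2, 16)|²=45]]
2. D_y = 19  [[BC ⟂ CD ⇒ 3/2x+3y-321/4=0] ∩ [|D−(43/2, 16)|²=45]]
   so D = (31/2, 19)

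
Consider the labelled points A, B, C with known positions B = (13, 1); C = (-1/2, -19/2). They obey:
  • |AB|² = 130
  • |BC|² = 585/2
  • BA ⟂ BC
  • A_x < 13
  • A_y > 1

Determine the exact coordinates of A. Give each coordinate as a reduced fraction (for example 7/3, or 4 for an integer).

A = (6, 10)

1. A_x = 6  [[BA ⟂ BC ⇒ -27/2x-21/2y+186=0] ∩ [|A−(13, 1)|²=130]]
2. A_y = 10  [[BA ⟂ BC ⇒ -27/2x-21/2y+186=0] ∩ [|A−(13, 1)|²=130]]
   so A = (6, 10)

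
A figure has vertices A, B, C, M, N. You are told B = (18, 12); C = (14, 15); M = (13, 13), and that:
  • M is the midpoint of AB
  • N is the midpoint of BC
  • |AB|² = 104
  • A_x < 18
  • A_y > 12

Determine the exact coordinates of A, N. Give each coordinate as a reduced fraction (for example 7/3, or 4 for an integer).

A = (8, 14)
N = (16, 27/2)

1. A_x = 8  [A = 2·M−B = 2·(13, 13)−(18, 12)]
2. A_y = 14  [A = 2·M−B = 2·(13, 13)−(18, 12)]
   so A = (8, 14)
3. N_x = 16  [2·N = B+C = (18, 12)+(14, 15)]
4. N_y = 27/2  [2·N = B+C = (18, 12)+(14, 15)]
   so N = (16, 27/2)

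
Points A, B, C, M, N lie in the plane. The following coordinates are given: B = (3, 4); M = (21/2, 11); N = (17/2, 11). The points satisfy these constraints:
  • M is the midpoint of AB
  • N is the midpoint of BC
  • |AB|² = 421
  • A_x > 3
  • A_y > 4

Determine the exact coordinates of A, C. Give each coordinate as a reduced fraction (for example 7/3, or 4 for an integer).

A = (18, 18)
C = (14, 18)

1. A_x = 18  [A = 2·M−B = 2·(21/2, 11)−(3, 4)]
2. A_y = 18  [A = 2·M−B = 2·(21/2, 11)−(3, 4)]
   so A = (18, 18)
3. C_x = 14  [C = 2·N−B = 2·(17/2, 11)−(3, 4)]
4. C_y = 18  [C = 2·N−B = 2·(17/2, 11)−(3, 4)]
   so C = (14, 18)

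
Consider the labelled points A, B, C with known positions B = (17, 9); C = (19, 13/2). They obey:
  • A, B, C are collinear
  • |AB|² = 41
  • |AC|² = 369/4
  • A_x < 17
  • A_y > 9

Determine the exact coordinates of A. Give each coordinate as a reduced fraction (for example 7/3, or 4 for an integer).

1. A_x = 13  [[A, B, C are collinear ⇒ 5/2x+2y-121/2=0] ∩ [|A−(17, 9)|²=41]]
2. A_y = 14  [[A, B, C are collinear ⇒ 5/2x+2y-121/2=0] ∩ [|A−(17, 9)|²=41]]
   so A = (13, 14)

A = (13, 14)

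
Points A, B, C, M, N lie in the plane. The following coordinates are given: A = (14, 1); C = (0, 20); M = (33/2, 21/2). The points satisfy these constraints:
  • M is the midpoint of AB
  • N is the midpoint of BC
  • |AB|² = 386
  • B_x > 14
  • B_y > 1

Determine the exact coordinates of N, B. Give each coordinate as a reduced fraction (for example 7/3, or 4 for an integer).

1. B_x = 19  [B = 2·M−A = 2·(33/2, 21/2)−(14, 1)]
2. B_y = 20  [B = 2·M−A = 2·(33/2, 21/2)−(14, 1)]
   so B = (19, 20)
3. N_x = 19/2  [2·N = B+C = (19, 20)+(0, 20)]
4. N_y = 20  [2·N = B+C = (19, 20)+(0, 20)]
   so N = (19/2, 20)

N = (19/2, 20)
B = (19, 20)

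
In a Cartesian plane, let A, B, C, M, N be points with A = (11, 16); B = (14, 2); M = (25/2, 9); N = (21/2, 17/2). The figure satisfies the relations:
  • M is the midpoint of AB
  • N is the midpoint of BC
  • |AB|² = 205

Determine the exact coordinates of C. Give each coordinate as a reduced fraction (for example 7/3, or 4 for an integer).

1. C_x = 7  [C = 2·N−B = 2·(21/2, 17/2)−(14, 2)]
2. C_y = 15  [C = 2·N−B = 2·(21/2, 17/2)−(14, 2)]
   so C = (7, 15)

C = (7, 15)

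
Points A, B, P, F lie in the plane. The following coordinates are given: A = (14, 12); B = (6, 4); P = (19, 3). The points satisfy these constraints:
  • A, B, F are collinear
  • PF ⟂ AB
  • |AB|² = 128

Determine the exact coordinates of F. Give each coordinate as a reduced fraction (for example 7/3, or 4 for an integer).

1. F_x = 12  [[A, B, F are collinear ⇒ 8x-8y-16=0] ∩ [PF ⟂ AB ⇒ -8x-8y+176=0]]
2. F_y = 10  [[A, B, F are collinear ⇒ 8x-8y-16=0] ∩ [PF ⟂ AB ⇒ -8x-8y+176=0]]
   so F = (12, 10)

F = (12, 10)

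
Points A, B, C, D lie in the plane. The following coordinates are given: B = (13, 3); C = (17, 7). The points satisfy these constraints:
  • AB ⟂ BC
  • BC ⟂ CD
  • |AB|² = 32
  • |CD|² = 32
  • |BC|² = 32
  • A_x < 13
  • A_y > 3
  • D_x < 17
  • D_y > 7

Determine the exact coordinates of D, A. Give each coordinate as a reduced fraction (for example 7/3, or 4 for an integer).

1. D_x = 13  [[BC ⟂ CD ⇒ 4x+4y-96=0] ∩ [|D−(17, 7)|²=32]]
2. D_y = 11  [[BC ⟂ CD ⇒ 4x+4y-96=0] ∩ [|D−(17, 7)|²=32]]
   so D = (13, 11)
3. A_x = 9  [[AB ⟂ BC ⇒ -4x-4y+64=0] ∩ [|A−(13, 3)|²=32]]
4. A_y = 7  [[AB ⟂ BC ⇒ -4x-4y+64=0] ∩ [|A−(13, 3)|²=32]]
   so A = (9, 7)

D = (13, 11)
A = (9, 7)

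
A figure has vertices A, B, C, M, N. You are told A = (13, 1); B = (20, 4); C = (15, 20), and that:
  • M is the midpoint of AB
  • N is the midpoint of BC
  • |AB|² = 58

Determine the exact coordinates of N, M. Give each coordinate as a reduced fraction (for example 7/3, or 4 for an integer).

N = (35/2, 12)
M = (33/2, 5/2)

1. M_x = 33/2  [2·M = A+B = (13, 1)+(20, 4)]
2. M_y = 5/2  [2·M = A+B = (13, 1)+(20, 4)]
   so M = (33/2, 5/2)
3. N_x = 35/2  [2·N = B+C = (20, 4)+(15, 20)]
4. N_y = 12  [2·N = B+C = (20, 4)+(15, 20)]
   so N = (35/2, 12)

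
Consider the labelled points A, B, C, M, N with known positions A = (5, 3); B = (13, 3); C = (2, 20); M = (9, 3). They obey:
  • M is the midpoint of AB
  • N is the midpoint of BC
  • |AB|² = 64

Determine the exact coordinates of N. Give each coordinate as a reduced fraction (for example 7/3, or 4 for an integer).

1. N_x = 15/2  [2·N = B+C = (13, 3)+(2, 20)]
2. N_y = 23/2  [2·N = B+C = (13, 3)+(2, 20)]
   so N = (15/2, 23/2)

N = (15/2, 23/2)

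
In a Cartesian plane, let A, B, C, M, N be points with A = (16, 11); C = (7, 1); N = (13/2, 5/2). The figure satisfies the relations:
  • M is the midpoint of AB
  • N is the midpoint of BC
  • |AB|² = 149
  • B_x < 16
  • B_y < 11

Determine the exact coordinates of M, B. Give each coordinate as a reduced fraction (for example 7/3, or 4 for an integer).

1. B_x = 6  [B = 2·N−C = 2·(13/2, 5/2)−(7, 1)]
2. B_y = 4  [B = 2·N−C = 2·(13/2, 5/2)−(7, 1)]
   so B = (6, 4)
3. M_x = 11  [2·M = A+B = (16, 11)+(6, 4)]
4. M_y = 15/2  [2·M = A+B = (16, 11)+(6, 4)]
   so M = (11, 15/2)

M = (11, 15/2)
B = (6, 4)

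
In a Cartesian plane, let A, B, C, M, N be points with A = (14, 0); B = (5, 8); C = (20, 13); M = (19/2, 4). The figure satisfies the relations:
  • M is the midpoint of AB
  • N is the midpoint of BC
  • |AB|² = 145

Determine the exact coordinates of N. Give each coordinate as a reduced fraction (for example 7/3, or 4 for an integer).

N = (25/2, 21/2)

1. N_x = 25/2  [2·N = B+C = (5, 8)+(20, 13)]
2. N_y = 21/2  [2·N = B+C = (5, 8)+(20, 13)]
   so N = (25/2, 21/2)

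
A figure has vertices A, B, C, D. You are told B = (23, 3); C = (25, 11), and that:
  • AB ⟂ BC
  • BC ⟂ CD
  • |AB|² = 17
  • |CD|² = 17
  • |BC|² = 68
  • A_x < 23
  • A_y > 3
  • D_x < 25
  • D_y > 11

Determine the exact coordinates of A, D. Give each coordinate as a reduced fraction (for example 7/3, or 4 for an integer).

1. A_x = 19  [[AB ⟂ BC ⇒ -2x-8y+70=0] ∩ [|A−(23, 3)|²=17]]
2. A_y = 4  [[AB ⟂ BC ⇒ -2x-8y+70=0] ∩ [|A−(23, 3)|²=17]]
   so A = (19, 4)
3. D_x = 21  [[BC ⟂ CD ⇒ 2x+8y-138=0] ∩ [|D−(25, 11)|²=17]]
4. D_y = 12  [[BC ⟂ CD ⇒ 2x+8y-138=0] ∩ [|D−(25, 11)|²=17]]
   so D = (21, 12)

A = (19, 4)
D = (21, 12)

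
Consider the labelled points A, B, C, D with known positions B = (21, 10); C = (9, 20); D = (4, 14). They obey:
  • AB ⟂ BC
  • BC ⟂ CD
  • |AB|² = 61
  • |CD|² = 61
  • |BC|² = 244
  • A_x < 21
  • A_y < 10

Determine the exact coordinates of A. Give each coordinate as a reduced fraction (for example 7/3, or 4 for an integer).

1. A_x = 16  [[AB ⟂ BC ⇒ 12x-10y-152=0] ∩ [|A−(21, 10)|²=61]]
2. A_y = 4  [[AB ⟂ BC ⇒ 12x-10y-152=0] ∩ [|A−(21, 10)|²=61]]
   so A = (16, 4)

A = (16, 4)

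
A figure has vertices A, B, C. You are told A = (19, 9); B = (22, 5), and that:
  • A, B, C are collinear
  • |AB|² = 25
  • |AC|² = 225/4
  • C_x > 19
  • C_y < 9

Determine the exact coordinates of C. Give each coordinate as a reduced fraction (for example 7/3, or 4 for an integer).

C = (47/2, 3)

1. C_x = 47/2  [[A, B, C are collinear ⇒ 4x+3y-103=0] ∩ [|C−(19, 9)|²=225/4]]
2. C_y = 3  [[A, B, C are collinear ⇒ 4x+3y-103=0] ∩ [|C−(19, 9)|²=225/4]]
   so C = (47/2, 3)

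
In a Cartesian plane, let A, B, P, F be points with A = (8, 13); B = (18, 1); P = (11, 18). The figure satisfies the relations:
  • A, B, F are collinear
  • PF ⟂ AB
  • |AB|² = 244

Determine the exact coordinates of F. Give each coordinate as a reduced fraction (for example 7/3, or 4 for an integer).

F = (413/61, 883/61)

1. F_x = 413/61  [[A, B, F are collinear ⇒ 12x+10y-226=0] ∩ [PF ⟂ AB ⇒ 10x-12y+106=0]]
2. F_y = 883/61  [[A, B, F are collinear ⇒ 12x+10y-226=0] ∩ [PF ⟂ AB ⇒ 10x-12y+106=0]]
   so F = (413/61, 883/61)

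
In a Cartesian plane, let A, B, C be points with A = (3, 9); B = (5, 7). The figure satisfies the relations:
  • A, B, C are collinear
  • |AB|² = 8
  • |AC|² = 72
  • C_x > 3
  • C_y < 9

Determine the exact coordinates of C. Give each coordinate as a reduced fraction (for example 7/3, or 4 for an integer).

1. C_x = 9  [[A, B, C are collinear ⇒ 2x+2y-24=0] ∩ [|C−(3, 9)|²=72]]
2. C_y = 3  [[A, B, C are collinear ⇒ 2x+2y-24=0] ∩ [|C−(3, 9)|²=72]]
   so C = (9, 3)

C = (9, 3)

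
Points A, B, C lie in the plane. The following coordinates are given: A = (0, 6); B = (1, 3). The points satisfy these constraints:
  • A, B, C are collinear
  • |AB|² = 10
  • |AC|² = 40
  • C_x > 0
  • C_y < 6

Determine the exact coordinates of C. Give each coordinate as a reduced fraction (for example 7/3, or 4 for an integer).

1. C_x = 2  [[A, B, C are collinear ⇒ 3x+1y-6=0] ∩ [|C−(0, 6)|²=40]]
2. C_y = 0  [[A, B, C are collinear ⇒ 3x+1y-6=0] ∩ [|C−(0, 6)|²=40]]
   so C = (2, 0)

C = (2, 0)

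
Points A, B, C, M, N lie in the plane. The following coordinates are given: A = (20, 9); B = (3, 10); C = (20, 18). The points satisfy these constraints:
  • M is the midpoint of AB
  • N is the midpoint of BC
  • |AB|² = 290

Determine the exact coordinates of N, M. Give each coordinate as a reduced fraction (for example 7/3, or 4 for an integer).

1. M_x = 23/2  [2·M = A+B = (20, 9)+(3, 10)]
2. M_y = 19/2  [2·M = A+B = (20, 9)+(3, 10)]
   so M = (23/2, 19/2)
3. N_x = 23/2  [2·N = B+C = (3, 10)+(20, 18)]
4. N_y = 14  [2·N = B+C = (3, 10)+(20, 18)]
   so N = (23/2, 14)

N = (23/2, 14)
M = (23/2, 19/2)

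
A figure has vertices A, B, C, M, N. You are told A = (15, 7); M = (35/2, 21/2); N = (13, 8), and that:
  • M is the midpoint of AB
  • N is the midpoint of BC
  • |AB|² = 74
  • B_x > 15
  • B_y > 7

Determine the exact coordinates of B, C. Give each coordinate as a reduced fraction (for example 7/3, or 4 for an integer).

1. B_x = 20  [B = 2·M−A = 2·(35/2, 21/2)−(15, 7)]
2. B_y = 14  [B = 2·M−A = 2·(35/2, 21/2)−(15, 7)]
   so B = (20, 14)
3. C_x = 6  [C = 2·N−B = 2·(13, 8)−(20, 14)]
4. C_y = 2  [C = 2·N−B = 2·(13, 8)−(20, 14)]
   so C = (6, 2)

B = (20, 14)
C = (6, 2)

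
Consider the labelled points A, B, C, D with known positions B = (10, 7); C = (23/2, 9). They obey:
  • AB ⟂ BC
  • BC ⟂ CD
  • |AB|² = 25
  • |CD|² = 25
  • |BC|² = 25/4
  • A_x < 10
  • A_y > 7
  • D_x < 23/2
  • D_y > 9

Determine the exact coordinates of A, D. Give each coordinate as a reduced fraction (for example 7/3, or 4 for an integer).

1. A_x = 6  [[AB ⟂ BC ⇒ -3/2x-2y+29=0] ∩ [|A−(10, 7)|²=25]]
2. A_y = 10  [[AB ⟂ BC ⇒ -3/2x-2y+29=0] ∩ [|A−(10, 7)|²=25]]
   so A = (6, 10)
3. D_x = 15/2  [[BC ⟂ CD ⇒ 3/2x+2y-141/4=0] ∩ [|D−(23/2, 9)|²=25]]
4. D_y = 12  [[BC ⟂ CD ⇒ 3/2x+2y-141/4=0] ∩ [|D−(23/2, 9)|²=25]]
   so D = (15/2, 12)

A = (6, 10)
D = (15/2, 12)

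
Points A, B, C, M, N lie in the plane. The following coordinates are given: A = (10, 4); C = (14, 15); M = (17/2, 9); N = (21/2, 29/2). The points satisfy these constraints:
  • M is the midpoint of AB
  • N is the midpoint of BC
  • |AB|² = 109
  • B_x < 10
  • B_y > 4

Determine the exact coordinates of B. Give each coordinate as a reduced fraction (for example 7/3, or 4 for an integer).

B = (7, 14)

1. B_x = 7  [B = 2·M−A = 2·(17/2, 9)−(10, 4)]
2. B_y = 14  [B = 2·M−A = 2·(17/2, 9)−(10, 4)]
   so B = (7, 14)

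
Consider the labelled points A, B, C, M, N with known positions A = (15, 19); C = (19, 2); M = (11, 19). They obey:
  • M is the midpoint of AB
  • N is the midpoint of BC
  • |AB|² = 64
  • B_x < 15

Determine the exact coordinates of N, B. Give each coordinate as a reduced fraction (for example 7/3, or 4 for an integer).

N = (13, 21/2)
B = (7, 19)

1. B_x = 7  [B = 2·M−A = 2·(11, 19)−(15, 19)]
2. B_y = 19  [B = 2·M−A = 2·(11, 19)−(15, 19)]
   so B = (7, 19)
3. N_x = 13  [2·N = B+C = (7, 19)+(19, 2)]
4. N_y = 21/2  [2·N = B+C = (7, 19)+(19, 2)]
   so N = (13, 21/2)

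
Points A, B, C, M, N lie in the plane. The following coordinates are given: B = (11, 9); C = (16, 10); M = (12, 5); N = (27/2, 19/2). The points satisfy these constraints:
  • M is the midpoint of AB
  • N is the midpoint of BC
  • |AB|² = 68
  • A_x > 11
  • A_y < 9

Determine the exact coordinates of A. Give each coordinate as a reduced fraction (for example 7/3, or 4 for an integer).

A = (13, 1)

1. A_x = 13  [A = 2·M−B = 2·(12, 5)−(11, 9)]
2. A_y = 1  [A = 2·M−B = 2·(12, 5)−(11, 9)]
   so A = (13, 1)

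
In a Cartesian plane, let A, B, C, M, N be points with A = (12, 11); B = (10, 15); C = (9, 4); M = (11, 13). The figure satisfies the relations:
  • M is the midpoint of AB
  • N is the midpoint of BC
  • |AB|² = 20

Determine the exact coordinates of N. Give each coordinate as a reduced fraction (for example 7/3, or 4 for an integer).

1. N_x = 19/2  [2·N = B+C = (10, 15)+(9, 4)]
2. N_y = 19/2  [2·N = B+C = (10, 15)+(9, 4)]
   so N = (19/2, 19/2)

N = (19/2, 19/2)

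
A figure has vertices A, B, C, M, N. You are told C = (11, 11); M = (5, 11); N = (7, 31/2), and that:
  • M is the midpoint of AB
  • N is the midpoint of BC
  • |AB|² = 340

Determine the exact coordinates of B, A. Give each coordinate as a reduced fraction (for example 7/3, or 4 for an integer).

1. B_x = 3  [B = 2·N−C = 2·(7, 31/2)−(11, 11)]
2. B_y = 20  [B = 2·N−C = 2·(7, 31/2)−(11, 11)]
   so B = (3, 20)
3. A_x = 7  [A = 2·M−B = 2·(5, 11)−(3, 20)]
4. A_y = 2  [A = 2·M−B = 2·(5, 11)−(3, 20)]
   so A = (7, 2)

B = (3, 20)
A = (7, 2)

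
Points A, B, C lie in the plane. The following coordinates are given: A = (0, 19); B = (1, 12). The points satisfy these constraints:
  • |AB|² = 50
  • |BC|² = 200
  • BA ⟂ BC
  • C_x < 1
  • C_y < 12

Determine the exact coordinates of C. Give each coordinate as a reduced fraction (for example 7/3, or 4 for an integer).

1. C_x = -13  [[BA ⟂ BC ⇒ -1x+7y-83=0] ∩ [|C−(1, 12)|²=200]]
2. C_y = 10  [[BA ⟂ BC ⇒ -1x+7y-83=0] ∩ [|C−(1, 12)|²=200]]
   so C = (-13, 10)

C = (-13, 10)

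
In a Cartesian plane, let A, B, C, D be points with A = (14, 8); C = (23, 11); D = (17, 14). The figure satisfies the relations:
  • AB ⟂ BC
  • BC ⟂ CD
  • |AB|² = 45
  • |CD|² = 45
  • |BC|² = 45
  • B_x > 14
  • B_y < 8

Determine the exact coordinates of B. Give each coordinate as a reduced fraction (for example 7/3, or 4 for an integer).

B = (20, 5)

1. B_x = 20  [[BC ⟂ CD ⇒ 6x-3y-105=0] ∩ [|B−(14, 8)|²=45]]
2. B_y = 5  [[BC ⟂ CD ⇒ 6x-3y-105=0] ∩ [|B−(14, 8)|²=45]]
   so B = (20, 5)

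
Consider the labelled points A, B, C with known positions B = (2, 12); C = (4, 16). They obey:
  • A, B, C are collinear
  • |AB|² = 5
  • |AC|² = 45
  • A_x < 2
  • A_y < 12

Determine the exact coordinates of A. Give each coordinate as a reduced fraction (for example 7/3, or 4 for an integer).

1. A_x = 1  [[A, B, C are collinear ⇒ -4x+2y-16=0] ∩ [|A−(2, 12)|²=5]]
2. A_y = 10  [[A, B, C are collinear ⇒ -4x+2y-16=0] ∩ [|A−(2, 12)|²=5]]
   so A = (1, 10)

A = (1, 10)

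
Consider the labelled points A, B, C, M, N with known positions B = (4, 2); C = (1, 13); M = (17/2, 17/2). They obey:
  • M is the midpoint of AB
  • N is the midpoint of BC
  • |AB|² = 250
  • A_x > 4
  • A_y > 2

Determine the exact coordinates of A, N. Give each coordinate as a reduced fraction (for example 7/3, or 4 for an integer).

A = (13, 15)
N = (5/2, 15/2)

1. A_x = 13  [A = 2·M−B = 2·(17/2, 17/2)−(4, 2)]
2. A_y = 15  [A = 2·M−B = 2·(17/2, 17/2)−(4, 2)]
   so A = (13, 15)
3. N_x = 5/2  [2·N = B+C = (4, 2)+(1, 13)]
4. N_y = 15/2  [2·N = B+C = (4, 2)+(1, 13)]
   so N = (5/2, 15/2)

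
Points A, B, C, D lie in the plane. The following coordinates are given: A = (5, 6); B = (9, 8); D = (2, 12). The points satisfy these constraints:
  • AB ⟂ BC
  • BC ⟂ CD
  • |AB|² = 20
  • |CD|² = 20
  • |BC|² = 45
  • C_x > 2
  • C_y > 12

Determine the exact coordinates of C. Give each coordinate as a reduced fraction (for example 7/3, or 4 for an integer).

C = (6, 14)

1. C_x = 6  [[AB ⟂ BC ⇒ 4x+2y-52=0] ∩ [|C−(2, 12)|²=20]]
2. C_y = 14  [[AB ⟂ BC ⇒ 4x+2y-52=0] ∩ [|C−(2, 12)|²=20]]
   so C = (6, 14)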